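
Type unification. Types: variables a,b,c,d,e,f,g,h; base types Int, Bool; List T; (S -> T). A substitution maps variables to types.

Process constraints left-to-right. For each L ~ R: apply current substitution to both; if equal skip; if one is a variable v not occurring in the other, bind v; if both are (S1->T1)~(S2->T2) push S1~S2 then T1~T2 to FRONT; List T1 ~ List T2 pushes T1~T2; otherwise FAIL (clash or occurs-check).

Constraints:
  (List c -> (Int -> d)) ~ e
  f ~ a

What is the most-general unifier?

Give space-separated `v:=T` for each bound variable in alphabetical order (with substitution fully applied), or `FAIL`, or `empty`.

Answer: e:=(List c -> (Int -> d)) f:=a

Derivation:
step 1: unify (List c -> (Int -> d)) ~ e  [subst: {-} | 1 pending]
  bind e := (List c -> (Int -> d))
step 2: unify f ~ a  [subst: {e:=(List c -> (Int -> d))} | 0 pending]
  bind f := a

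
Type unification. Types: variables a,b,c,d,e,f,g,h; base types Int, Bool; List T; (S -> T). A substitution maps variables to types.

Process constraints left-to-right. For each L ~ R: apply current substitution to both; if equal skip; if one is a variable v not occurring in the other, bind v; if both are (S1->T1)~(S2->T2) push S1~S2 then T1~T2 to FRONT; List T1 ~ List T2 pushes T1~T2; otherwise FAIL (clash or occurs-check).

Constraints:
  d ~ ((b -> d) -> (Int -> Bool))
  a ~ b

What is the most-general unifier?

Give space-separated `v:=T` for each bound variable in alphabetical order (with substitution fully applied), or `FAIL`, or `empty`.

step 1: unify d ~ ((b -> d) -> (Int -> Bool))  [subst: {-} | 1 pending]
  occurs-check fail: d in ((b -> d) -> (Int -> Bool))

Answer: FAIL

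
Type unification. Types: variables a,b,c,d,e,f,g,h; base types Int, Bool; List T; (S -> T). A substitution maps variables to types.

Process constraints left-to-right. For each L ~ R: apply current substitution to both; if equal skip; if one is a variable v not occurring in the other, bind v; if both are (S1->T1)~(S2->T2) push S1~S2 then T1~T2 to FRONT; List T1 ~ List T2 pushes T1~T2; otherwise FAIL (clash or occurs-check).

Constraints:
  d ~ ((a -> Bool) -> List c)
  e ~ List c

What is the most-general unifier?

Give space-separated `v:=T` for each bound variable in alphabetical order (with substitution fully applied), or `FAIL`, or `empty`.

step 1: unify d ~ ((a -> Bool) -> List c)  [subst: {-} | 1 pending]
  bind d := ((a -> Bool) -> List c)
step 2: unify e ~ List c  [subst: {d:=((a -> Bool) -> List c)} | 0 pending]
  bind e := List c

Answer: d:=((a -> Bool) -> List c) e:=List c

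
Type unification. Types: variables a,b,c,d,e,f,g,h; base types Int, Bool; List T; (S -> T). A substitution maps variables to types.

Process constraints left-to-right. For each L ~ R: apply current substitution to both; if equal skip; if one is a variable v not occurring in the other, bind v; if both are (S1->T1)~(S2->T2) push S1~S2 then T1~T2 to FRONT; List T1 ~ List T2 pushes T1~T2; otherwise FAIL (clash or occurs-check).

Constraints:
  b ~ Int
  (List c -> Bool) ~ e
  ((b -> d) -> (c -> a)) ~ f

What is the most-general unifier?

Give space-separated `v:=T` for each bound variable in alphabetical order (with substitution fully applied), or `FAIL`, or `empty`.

Answer: b:=Int e:=(List c -> Bool) f:=((Int -> d) -> (c -> a))

Derivation:
step 1: unify b ~ Int  [subst: {-} | 2 pending]
  bind b := Int
step 2: unify (List c -> Bool) ~ e  [subst: {b:=Int} | 1 pending]
  bind e := (List c -> Bool)
step 3: unify ((Int -> d) -> (c -> a)) ~ f  [subst: {b:=Int, e:=(List c -> Bool)} | 0 pending]
  bind f := ((Int -> d) -> (c -> a))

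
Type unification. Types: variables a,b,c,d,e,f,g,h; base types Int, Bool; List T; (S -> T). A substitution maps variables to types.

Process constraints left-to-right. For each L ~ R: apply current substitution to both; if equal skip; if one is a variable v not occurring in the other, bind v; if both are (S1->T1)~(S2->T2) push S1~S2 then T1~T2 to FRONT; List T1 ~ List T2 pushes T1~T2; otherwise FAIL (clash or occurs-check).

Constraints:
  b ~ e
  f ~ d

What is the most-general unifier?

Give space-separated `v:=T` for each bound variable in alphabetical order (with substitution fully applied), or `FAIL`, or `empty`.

step 1: unify b ~ e  [subst: {-} | 1 pending]
  bind b := e
step 2: unify f ~ d  [subst: {b:=e} | 0 pending]
  bind f := d

Answer: b:=e f:=d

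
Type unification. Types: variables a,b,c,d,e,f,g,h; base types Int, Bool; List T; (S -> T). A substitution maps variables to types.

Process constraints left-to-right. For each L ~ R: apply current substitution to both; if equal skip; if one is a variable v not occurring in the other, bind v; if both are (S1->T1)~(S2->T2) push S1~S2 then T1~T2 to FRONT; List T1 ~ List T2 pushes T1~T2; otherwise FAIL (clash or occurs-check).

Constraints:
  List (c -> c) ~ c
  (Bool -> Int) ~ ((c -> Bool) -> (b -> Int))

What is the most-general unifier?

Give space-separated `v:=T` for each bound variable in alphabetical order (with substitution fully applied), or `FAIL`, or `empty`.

Answer: FAIL

Derivation:
step 1: unify List (c -> c) ~ c  [subst: {-} | 1 pending]
  occurs-check fail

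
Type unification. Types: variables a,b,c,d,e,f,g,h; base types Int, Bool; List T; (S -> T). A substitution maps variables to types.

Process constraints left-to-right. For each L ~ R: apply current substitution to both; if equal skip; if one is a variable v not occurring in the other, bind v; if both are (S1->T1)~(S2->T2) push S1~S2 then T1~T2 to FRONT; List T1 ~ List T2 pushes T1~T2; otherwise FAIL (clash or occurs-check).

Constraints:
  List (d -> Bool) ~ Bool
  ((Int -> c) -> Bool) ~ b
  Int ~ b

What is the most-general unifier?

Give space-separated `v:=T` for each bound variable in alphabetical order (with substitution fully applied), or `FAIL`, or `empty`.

Answer: FAIL

Derivation:
step 1: unify List (d -> Bool) ~ Bool  [subst: {-} | 2 pending]
  clash: List (d -> Bool) vs Bool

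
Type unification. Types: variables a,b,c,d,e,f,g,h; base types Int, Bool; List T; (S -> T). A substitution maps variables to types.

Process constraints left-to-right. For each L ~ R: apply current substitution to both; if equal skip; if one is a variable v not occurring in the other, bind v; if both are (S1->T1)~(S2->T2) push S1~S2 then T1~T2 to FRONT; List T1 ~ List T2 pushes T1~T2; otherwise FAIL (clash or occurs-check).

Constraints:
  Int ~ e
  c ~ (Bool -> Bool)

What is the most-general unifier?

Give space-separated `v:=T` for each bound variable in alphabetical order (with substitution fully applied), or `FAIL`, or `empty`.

step 1: unify Int ~ e  [subst: {-} | 1 pending]
  bind e := Int
step 2: unify c ~ (Bool -> Bool)  [subst: {e:=Int} | 0 pending]
  bind c := (Bool -> Bool)

Answer: c:=(Bool -> Bool) e:=Int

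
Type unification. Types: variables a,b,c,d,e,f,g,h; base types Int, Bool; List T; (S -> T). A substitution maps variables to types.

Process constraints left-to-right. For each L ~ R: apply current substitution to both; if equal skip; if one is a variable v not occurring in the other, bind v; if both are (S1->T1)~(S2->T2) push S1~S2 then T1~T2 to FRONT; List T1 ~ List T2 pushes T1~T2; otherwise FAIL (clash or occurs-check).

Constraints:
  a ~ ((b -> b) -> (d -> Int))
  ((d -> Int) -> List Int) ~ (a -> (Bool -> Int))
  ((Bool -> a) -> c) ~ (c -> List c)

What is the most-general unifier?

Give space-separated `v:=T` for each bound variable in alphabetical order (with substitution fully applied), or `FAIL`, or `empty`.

step 1: unify a ~ ((b -> b) -> (d -> Int))  [subst: {-} | 2 pending]
  bind a := ((b -> b) -> (d -> Int))
step 2: unify ((d -> Int) -> List Int) ~ (((b -> b) -> (d -> Int)) -> (Bool -> Int))  [subst: {a:=((b -> b) -> (d -> Int))} | 1 pending]
  -> decompose arrow: push (d -> Int)~((b -> b) -> (d -> Int)), List Int~(Bool -> Int)
step 3: unify (d -> Int) ~ ((b -> b) -> (d -> Int))  [subst: {a:=((b -> b) -> (d -> Int))} | 2 pending]
  -> decompose arrow: push d~(b -> b), Int~(d -> Int)
step 4: unify d ~ (b -> b)  [subst: {a:=((b -> b) -> (d -> Int))} | 3 pending]
  bind d := (b -> b)
step 5: unify Int ~ ((b -> b) -> Int)  [subst: {a:=((b -> b) -> (d -> Int)), d:=(b -> b)} | 2 pending]
  clash: Int vs ((b -> b) -> Int)

Answer: FAIL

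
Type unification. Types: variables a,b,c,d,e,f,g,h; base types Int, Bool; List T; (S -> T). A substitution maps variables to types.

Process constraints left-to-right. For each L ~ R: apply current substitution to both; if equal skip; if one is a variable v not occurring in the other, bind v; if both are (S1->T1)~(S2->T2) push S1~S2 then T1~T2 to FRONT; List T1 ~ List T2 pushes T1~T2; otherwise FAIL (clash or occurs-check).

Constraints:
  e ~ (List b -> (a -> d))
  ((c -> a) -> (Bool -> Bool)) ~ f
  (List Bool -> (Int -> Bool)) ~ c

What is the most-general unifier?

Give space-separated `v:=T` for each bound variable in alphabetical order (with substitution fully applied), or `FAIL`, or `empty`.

step 1: unify e ~ (List b -> (a -> d))  [subst: {-} | 2 pending]
  bind e := (List b -> (a -> d))
step 2: unify ((c -> a) -> (Bool -> Bool)) ~ f  [subst: {e:=(List b -> (a -> d))} | 1 pending]
  bind f := ((c -> a) -> (Bool -> Bool))
step 3: unify (List Bool -> (Int -> Bool)) ~ c  [subst: {e:=(List b -> (a -> d)), f:=((c -> a) -> (Bool -> Bool))} | 0 pending]
  bind c := (List Bool -> (Int -> Bool))

Answer: c:=(List Bool -> (Int -> Bool)) e:=(List b -> (a -> d)) f:=(((List Bool -> (Int -> Bool)) -> a) -> (Bool -> Bool))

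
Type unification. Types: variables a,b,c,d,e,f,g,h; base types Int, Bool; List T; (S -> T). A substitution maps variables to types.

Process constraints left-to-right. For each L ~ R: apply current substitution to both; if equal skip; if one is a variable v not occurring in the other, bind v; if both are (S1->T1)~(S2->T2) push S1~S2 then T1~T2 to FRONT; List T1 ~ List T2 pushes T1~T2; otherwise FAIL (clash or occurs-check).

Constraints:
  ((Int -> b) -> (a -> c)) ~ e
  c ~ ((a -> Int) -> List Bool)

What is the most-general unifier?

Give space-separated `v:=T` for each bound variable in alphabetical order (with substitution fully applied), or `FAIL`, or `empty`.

step 1: unify ((Int -> b) -> (a -> c)) ~ e  [subst: {-} | 1 pending]
  bind e := ((Int -> b) -> (a -> c))
step 2: unify c ~ ((a -> Int) -> List Bool)  [subst: {e:=((Int -> b) -> (a -> c))} | 0 pending]
  bind c := ((a -> Int) -> List Bool)

Answer: c:=((a -> Int) -> List Bool) e:=((Int -> b) -> (a -> ((a -> Int) -> List Bool)))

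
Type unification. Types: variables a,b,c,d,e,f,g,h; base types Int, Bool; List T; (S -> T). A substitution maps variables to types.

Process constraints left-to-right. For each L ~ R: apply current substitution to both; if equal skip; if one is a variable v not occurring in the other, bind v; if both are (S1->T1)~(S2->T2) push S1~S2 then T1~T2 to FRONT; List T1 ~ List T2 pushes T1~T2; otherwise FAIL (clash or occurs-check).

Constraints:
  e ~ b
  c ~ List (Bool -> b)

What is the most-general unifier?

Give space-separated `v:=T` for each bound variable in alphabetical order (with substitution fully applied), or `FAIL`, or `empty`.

Answer: c:=List (Bool -> b) e:=b

Derivation:
step 1: unify e ~ b  [subst: {-} | 1 pending]
  bind e := b
step 2: unify c ~ List (Bool -> b)  [subst: {e:=b} | 0 pending]
  bind c := List (Bool -> b)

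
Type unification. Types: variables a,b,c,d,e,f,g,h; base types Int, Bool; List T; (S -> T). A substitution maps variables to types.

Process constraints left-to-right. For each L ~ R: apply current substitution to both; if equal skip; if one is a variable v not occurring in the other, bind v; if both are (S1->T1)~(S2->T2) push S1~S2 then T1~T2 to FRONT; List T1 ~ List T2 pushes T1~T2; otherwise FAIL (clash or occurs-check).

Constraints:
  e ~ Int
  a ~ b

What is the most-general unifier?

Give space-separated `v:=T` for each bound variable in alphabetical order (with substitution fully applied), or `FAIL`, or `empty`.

step 1: unify e ~ Int  [subst: {-} | 1 pending]
  bind e := Int
step 2: unify a ~ b  [subst: {e:=Int} | 0 pending]
  bind a := b

Answer: a:=b e:=Int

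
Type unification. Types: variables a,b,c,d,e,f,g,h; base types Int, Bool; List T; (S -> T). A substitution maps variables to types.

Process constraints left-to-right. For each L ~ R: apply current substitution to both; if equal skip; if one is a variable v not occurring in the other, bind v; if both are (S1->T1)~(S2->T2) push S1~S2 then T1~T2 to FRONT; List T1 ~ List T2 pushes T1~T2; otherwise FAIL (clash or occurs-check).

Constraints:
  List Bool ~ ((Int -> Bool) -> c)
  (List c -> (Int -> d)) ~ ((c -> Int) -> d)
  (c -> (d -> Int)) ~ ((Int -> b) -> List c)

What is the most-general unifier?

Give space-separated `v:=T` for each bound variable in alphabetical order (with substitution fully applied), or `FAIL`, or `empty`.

step 1: unify List Bool ~ ((Int -> Bool) -> c)  [subst: {-} | 2 pending]
  clash: List Bool vs ((Int -> Bool) -> c)

Answer: FAIL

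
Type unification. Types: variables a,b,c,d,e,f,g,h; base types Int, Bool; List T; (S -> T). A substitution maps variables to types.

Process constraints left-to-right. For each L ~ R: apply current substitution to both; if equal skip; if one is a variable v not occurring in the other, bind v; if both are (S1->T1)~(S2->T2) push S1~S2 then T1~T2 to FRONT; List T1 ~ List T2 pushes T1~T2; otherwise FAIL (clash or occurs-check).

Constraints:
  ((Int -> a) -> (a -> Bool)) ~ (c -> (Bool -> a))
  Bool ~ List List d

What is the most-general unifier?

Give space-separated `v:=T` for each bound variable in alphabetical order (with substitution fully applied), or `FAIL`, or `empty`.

Answer: FAIL

Derivation:
step 1: unify ((Int -> a) -> (a -> Bool)) ~ (c -> (Bool -> a))  [subst: {-} | 1 pending]
  -> decompose arrow: push (Int -> a)~c, (a -> Bool)~(Bool -> a)
step 2: unify (Int -> a) ~ c  [subst: {-} | 2 pending]
  bind c := (Int -> a)
step 3: unify (a -> Bool) ~ (Bool -> a)  [subst: {c:=(Int -> a)} | 1 pending]
  -> decompose arrow: push a~Bool, Bool~a
step 4: unify a ~ Bool  [subst: {c:=(Int -> a)} | 2 pending]
  bind a := Bool
step 5: unify Bool ~ Bool  [subst: {c:=(Int -> a), a:=Bool} | 1 pending]
  -> identical, skip
step 6: unify Bool ~ List List d  [subst: {c:=(Int -> a), a:=Bool} | 0 pending]
  clash: Bool vs List List d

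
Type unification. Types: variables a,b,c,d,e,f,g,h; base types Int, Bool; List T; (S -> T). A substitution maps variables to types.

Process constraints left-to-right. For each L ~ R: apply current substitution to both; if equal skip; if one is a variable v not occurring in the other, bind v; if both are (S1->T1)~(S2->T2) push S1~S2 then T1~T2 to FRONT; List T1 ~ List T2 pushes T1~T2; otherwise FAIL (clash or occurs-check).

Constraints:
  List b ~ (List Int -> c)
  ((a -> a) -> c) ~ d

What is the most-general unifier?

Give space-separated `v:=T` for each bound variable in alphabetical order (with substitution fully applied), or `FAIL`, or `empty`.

Answer: FAIL

Derivation:
step 1: unify List b ~ (List Int -> c)  [subst: {-} | 1 pending]
  clash: List b vs (List Int -> c)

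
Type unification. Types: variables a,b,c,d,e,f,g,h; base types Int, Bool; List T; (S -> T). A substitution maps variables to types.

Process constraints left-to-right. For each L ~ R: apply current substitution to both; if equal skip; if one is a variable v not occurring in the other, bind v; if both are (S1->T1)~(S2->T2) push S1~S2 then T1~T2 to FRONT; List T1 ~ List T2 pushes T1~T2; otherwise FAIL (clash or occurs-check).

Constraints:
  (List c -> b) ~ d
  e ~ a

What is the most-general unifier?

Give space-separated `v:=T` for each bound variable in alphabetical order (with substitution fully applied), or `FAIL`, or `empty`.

Answer: d:=(List c -> b) e:=a

Derivation:
step 1: unify (List c -> b) ~ d  [subst: {-} | 1 pending]
  bind d := (List c -> b)
step 2: unify e ~ a  [subst: {d:=(List c -> b)} | 0 pending]
  bind e := a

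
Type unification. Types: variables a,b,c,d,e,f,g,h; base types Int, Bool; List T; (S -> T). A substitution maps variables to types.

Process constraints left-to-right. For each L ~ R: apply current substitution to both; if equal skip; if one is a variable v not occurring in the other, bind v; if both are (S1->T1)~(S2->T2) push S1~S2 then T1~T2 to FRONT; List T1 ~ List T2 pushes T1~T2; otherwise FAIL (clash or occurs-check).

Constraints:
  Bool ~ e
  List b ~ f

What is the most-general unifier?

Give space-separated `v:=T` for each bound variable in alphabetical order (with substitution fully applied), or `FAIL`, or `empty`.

Answer: e:=Bool f:=List b

Derivation:
step 1: unify Bool ~ e  [subst: {-} | 1 pending]
  bind e := Bool
step 2: unify List b ~ f  [subst: {e:=Bool} | 0 pending]
  bind f := List b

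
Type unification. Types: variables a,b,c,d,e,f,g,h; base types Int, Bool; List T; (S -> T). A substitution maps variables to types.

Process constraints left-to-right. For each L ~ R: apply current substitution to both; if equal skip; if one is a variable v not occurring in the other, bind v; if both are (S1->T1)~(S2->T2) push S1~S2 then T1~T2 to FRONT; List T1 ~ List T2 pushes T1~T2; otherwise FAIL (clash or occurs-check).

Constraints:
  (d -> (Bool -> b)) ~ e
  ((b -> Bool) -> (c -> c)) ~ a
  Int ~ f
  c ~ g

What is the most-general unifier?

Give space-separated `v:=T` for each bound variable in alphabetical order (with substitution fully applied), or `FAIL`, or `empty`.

step 1: unify (d -> (Bool -> b)) ~ e  [subst: {-} | 3 pending]
  bind e := (d -> (Bool -> b))
step 2: unify ((b -> Bool) -> (c -> c)) ~ a  [subst: {e:=(d -> (Bool -> b))} | 2 pending]
  bind a := ((b -> Bool) -> (c -> c))
step 3: unify Int ~ f  [subst: {e:=(d -> (Bool -> b)), a:=((b -> Bool) -> (c -> c))} | 1 pending]
  bind f := Int
step 4: unify c ~ g  [subst: {e:=(d -> (Bool -> b)), a:=((b -> Bool) -> (c -> c)), f:=Int} | 0 pending]
  bind c := g

Answer: a:=((b -> Bool) -> (g -> g)) c:=g e:=(d -> (Bool -> b)) f:=Int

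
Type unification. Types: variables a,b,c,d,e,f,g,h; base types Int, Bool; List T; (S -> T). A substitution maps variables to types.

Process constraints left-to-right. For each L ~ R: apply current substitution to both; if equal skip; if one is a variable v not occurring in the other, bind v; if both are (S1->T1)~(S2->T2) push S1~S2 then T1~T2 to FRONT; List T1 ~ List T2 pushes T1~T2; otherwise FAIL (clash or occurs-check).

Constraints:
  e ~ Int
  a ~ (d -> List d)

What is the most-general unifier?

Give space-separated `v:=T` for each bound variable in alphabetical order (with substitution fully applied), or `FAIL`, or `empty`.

Answer: a:=(d -> List d) e:=Int

Derivation:
step 1: unify e ~ Int  [subst: {-} | 1 pending]
  bind e := Int
step 2: unify a ~ (d -> List d)  [subst: {e:=Int} | 0 pending]
  bind a := (d -> List d)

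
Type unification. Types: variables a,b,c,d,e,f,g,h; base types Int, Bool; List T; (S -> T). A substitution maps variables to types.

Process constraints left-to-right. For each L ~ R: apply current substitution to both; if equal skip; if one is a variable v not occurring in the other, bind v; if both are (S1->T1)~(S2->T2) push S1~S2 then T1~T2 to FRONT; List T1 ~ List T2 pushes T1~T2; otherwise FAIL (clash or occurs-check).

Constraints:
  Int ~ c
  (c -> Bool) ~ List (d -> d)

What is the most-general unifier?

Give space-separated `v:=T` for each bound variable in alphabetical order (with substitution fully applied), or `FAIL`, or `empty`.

Answer: FAIL

Derivation:
step 1: unify Int ~ c  [subst: {-} | 1 pending]
  bind c := Int
step 2: unify (Int -> Bool) ~ List (d -> d)  [subst: {c:=Int} | 0 pending]
  clash: (Int -> Bool) vs List (d -> d)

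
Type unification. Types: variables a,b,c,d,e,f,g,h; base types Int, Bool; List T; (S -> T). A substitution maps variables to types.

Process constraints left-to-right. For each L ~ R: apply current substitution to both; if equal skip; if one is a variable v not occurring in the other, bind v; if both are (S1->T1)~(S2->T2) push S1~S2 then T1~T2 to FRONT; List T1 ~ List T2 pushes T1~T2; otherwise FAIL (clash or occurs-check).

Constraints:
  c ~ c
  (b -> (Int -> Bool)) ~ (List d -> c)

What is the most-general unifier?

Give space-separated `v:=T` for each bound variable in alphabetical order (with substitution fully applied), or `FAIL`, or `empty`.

Answer: b:=List d c:=(Int -> Bool)

Derivation:
step 1: unify c ~ c  [subst: {-} | 1 pending]
  -> identical, skip
step 2: unify (b -> (Int -> Bool)) ~ (List d -> c)  [subst: {-} | 0 pending]
  -> decompose arrow: push b~List d, (Int -> Bool)~c
step 3: unify b ~ List d  [subst: {-} | 1 pending]
  bind b := List d
step 4: unify (Int -> Bool) ~ c  [subst: {b:=List d} | 0 pending]
  bind c := (Int -> Bool)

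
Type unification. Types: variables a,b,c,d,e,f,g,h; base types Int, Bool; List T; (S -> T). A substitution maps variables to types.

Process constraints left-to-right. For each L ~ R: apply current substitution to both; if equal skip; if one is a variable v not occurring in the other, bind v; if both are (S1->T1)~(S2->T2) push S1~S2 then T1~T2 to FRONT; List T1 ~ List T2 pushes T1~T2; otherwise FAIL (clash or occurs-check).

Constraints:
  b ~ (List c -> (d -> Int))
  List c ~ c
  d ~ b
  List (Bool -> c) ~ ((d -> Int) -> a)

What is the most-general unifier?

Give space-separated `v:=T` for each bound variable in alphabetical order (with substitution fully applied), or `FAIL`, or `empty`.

step 1: unify b ~ (List c -> (d -> Int))  [subst: {-} | 3 pending]
  bind b := (List c -> (d -> Int))
step 2: unify List c ~ c  [subst: {b:=(List c -> (d -> Int))} | 2 pending]
  occurs-check fail

Answer: FAIL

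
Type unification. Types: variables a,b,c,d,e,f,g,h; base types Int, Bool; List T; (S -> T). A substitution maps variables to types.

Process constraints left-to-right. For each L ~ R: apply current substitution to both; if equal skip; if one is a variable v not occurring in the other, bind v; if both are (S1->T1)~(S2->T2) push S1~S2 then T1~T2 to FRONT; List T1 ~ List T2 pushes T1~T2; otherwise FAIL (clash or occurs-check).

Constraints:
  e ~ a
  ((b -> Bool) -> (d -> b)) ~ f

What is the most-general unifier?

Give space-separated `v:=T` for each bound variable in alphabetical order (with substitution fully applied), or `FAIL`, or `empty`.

step 1: unify e ~ a  [subst: {-} | 1 pending]
  bind e := a
step 2: unify ((b -> Bool) -> (d -> b)) ~ f  [subst: {e:=a} | 0 pending]
  bind f := ((b -> Bool) -> (d -> b))

Answer: e:=a f:=((b -> Bool) -> (d -> b))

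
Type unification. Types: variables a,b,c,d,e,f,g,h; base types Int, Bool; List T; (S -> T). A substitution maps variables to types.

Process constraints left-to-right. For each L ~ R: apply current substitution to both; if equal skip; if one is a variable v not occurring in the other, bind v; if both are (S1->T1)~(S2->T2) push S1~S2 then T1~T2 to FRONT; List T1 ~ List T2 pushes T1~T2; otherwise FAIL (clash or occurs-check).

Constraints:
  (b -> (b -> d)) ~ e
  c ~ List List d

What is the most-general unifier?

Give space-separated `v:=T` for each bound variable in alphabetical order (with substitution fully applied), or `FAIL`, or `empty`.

step 1: unify (b -> (b -> d)) ~ e  [subst: {-} | 1 pending]
  bind e := (b -> (b -> d))
step 2: unify c ~ List List d  [subst: {e:=(b -> (b -> d))} | 0 pending]
  bind c := List List d

Answer: c:=List List d e:=(b -> (b -> d))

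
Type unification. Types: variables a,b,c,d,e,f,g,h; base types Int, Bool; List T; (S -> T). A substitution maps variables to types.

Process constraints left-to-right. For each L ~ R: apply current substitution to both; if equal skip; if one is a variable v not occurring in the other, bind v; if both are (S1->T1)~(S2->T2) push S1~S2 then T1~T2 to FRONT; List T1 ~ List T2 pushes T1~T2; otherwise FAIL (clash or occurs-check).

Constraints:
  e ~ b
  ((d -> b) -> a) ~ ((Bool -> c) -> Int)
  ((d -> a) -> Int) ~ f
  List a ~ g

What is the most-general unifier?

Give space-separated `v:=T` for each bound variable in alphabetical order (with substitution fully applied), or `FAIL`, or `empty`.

Answer: a:=Int b:=c d:=Bool e:=c f:=((Bool -> Int) -> Int) g:=List Int

Derivation:
step 1: unify e ~ b  [subst: {-} | 3 pending]
  bind e := b
step 2: unify ((d -> b) -> a) ~ ((Bool -> c) -> Int)  [subst: {e:=b} | 2 pending]
  -> decompose arrow: push (d -> b)~(Bool -> c), a~Int
step 3: unify (d -> b) ~ (Bool -> c)  [subst: {e:=b} | 3 pending]
  -> decompose arrow: push d~Bool, b~c
step 4: unify d ~ Bool  [subst: {e:=b} | 4 pending]
  bind d := Bool
step 5: unify b ~ c  [subst: {e:=b, d:=Bool} | 3 pending]
  bind b := c
step 6: unify a ~ Int  [subst: {e:=b, d:=Bool, b:=c} | 2 pending]
  bind a := Int
step 7: unify ((Bool -> Int) -> Int) ~ f  [subst: {e:=b, d:=Bool, b:=c, a:=Int} | 1 pending]
  bind f := ((Bool -> Int) -> Int)
step 8: unify List Int ~ g  [subst: {e:=b, d:=Bool, b:=c, a:=Int, f:=((Bool -> Int) -> Int)} | 0 pending]
  bind g := List Int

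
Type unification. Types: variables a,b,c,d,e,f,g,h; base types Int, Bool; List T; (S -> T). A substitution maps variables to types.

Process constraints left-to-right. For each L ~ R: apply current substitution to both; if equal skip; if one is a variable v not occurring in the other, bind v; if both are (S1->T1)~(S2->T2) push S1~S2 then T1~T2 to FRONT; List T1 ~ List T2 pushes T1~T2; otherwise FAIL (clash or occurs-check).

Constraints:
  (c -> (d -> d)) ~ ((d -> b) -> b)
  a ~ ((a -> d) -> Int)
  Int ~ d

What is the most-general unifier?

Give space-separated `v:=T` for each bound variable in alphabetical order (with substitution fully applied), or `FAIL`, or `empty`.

step 1: unify (c -> (d -> d)) ~ ((d -> b) -> b)  [subst: {-} | 2 pending]
  -> decompose arrow: push c~(d -> b), (d -> d)~b
step 2: unify c ~ (d -> b)  [subst: {-} | 3 pending]
  bind c := (d -> b)
step 3: unify (d -> d) ~ b  [subst: {c:=(d -> b)} | 2 pending]
  bind b := (d -> d)
step 4: unify a ~ ((a -> d) -> Int)  [subst: {c:=(d -> b), b:=(d -> d)} | 1 pending]
  occurs-check fail: a in ((a -> d) -> Int)

Answer: FAIL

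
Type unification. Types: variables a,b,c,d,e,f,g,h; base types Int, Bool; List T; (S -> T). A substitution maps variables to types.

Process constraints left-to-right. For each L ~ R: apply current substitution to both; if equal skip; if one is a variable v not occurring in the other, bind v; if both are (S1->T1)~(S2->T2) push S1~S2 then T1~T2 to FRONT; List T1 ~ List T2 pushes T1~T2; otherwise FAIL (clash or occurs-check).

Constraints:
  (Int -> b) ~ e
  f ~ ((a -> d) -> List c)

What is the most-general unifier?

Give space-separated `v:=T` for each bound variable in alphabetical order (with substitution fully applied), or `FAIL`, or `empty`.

Answer: e:=(Int -> b) f:=((a -> d) -> List c)

Derivation:
step 1: unify (Int -> b) ~ e  [subst: {-} | 1 pending]
  bind e := (Int -> b)
step 2: unify f ~ ((a -> d) -> List c)  [subst: {e:=(Int -> b)} | 0 pending]
  bind f := ((a -> d) -> List c)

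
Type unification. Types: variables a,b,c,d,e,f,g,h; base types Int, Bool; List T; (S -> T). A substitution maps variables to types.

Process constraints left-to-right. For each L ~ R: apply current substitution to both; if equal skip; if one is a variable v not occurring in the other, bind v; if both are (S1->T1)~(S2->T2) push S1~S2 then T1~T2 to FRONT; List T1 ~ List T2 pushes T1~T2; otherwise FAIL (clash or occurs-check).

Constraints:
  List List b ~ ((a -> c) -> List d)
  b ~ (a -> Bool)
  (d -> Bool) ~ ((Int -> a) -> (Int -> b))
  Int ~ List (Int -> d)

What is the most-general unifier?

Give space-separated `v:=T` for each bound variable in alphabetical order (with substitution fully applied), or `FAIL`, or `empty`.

Answer: FAIL

Derivation:
step 1: unify List List b ~ ((a -> c) -> List d)  [subst: {-} | 3 pending]
  clash: List List b vs ((a -> c) -> List d)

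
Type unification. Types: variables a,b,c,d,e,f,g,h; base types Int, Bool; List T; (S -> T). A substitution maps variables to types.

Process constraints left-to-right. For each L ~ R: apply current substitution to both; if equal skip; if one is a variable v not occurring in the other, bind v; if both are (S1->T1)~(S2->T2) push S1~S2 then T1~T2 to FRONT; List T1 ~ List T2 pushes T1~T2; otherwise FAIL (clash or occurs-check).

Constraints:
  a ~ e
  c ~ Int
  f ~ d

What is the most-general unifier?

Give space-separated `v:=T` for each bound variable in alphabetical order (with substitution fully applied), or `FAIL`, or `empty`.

Answer: a:=e c:=Int f:=d

Derivation:
step 1: unify a ~ e  [subst: {-} | 2 pending]
  bind a := e
step 2: unify c ~ Int  [subst: {a:=e} | 1 pending]
  bind c := Int
step 3: unify f ~ d  [subst: {a:=e, c:=Int} | 0 pending]
  bind f := d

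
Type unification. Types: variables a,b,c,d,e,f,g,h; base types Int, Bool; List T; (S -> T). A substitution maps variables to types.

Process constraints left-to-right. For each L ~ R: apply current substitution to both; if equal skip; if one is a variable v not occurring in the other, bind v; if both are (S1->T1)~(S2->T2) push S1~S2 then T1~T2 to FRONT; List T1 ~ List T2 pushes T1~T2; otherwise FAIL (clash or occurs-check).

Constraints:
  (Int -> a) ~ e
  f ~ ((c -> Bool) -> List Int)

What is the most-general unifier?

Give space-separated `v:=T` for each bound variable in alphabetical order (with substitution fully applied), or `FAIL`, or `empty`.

Answer: e:=(Int -> a) f:=((c -> Bool) -> List Int)

Derivation:
step 1: unify (Int -> a) ~ e  [subst: {-} | 1 pending]
  bind e := (Int -> a)
step 2: unify f ~ ((c -> Bool) -> List Int)  [subst: {e:=(Int -> a)} | 0 pending]
  bind f := ((c -> Bool) -> List Int)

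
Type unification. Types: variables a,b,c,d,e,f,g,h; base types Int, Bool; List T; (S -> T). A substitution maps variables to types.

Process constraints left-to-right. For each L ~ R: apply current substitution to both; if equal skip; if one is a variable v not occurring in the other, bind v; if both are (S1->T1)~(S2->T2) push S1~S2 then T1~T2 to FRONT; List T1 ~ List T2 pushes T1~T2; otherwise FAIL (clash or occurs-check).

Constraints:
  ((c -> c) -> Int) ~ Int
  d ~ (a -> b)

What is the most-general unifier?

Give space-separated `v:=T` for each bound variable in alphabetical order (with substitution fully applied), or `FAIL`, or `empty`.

Answer: FAIL

Derivation:
step 1: unify ((c -> c) -> Int) ~ Int  [subst: {-} | 1 pending]
  clash: ((c -> c) -> Int) vs Int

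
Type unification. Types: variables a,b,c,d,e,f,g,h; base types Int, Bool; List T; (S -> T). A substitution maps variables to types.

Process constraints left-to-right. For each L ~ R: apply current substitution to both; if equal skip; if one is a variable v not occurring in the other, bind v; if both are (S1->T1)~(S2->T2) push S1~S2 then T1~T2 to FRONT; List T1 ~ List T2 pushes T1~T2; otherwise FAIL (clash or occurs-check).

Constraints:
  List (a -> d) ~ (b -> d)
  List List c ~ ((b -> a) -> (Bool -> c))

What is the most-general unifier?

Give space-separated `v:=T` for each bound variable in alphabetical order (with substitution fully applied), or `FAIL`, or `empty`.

step 1: unify List (a -> d) ~ (b -> d)  [subst: {-} | 1 pending]
  clash: List (a -> d) vs (b -> d)

Answer: FAIL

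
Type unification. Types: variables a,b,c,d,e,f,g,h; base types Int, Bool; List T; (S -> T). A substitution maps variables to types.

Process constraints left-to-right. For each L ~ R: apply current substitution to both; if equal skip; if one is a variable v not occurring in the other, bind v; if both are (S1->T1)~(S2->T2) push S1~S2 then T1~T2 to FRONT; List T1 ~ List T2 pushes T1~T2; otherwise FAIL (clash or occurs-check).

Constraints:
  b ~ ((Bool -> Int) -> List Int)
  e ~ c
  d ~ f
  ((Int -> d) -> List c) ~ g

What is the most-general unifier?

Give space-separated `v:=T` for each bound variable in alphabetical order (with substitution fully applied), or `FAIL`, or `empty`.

Answer: b:=((Bool -> Int) -> List Int) d:=f e:=c g:=((Int -> f) -> List c)

Derivation:
step 1: unify b ~ ((Bool -> Int) -> List Int)  [subst: {-} | 3 pending]
  bind b := ((Bool -> Int) -> List Int)
step 2: unify e ~ c  [subst: {b:=((Bool -> Int) -> List Int)} | 2 pending]
  bind e := c
step 3: unify d ~ f  [subst: {b:=((Bool -> Int) -> List Int), e:=c} | 1 pending]
  bind d := f
step 4: unify ((Int -> f) -> List c) ~ g  [subst: {b:=((Bool -> Int) -> List Int), e:=c, d:=f} | 0 pending]
  bind g := ((Int -> f) -> List c)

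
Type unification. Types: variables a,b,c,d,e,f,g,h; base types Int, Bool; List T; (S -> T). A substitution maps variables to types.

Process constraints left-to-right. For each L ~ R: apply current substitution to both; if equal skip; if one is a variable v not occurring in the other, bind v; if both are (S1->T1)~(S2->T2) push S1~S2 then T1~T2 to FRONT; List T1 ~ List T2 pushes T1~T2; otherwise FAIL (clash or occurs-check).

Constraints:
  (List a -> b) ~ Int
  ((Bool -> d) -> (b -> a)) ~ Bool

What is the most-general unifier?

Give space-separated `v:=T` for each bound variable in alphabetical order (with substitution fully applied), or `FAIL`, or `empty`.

step 1: unify (List a -> b) ~ Int  [subst: {-} | 1 pending]
  clash: (List a -> b) vs Int

Answer: FAIL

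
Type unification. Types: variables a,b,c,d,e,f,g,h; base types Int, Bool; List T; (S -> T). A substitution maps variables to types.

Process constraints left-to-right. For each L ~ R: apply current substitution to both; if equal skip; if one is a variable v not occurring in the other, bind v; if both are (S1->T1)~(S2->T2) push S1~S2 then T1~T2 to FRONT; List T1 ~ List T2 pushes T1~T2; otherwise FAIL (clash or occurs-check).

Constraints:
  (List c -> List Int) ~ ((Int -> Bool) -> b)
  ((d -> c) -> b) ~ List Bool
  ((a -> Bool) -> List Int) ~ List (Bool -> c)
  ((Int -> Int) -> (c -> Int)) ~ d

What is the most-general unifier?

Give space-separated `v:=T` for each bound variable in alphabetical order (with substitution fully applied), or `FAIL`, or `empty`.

Answer: FAIL

Derivation:
step 1: unify (List c -> List Int) ~ ((Int -> Bool) -> b)  [subst: {-} | 3 pending]
  -> decompose arrow: push List c~(Int -> Bool), List Int~b
step 2: unify List c ~ (Int -> Bool)  [subst: {-} | 4 pending]
  clash: List c vs (Int -> Bool)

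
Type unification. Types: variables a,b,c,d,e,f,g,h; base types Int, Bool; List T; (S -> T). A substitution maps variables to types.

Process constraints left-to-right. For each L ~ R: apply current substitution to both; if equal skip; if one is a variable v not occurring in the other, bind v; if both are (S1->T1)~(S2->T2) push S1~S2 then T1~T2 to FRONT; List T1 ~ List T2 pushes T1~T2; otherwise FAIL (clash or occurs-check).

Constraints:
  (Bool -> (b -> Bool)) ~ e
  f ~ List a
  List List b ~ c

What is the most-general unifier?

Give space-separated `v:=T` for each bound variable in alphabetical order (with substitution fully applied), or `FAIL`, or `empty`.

step 1: unify (Bool -> (b -> Bool)) ~ e  [subst: {-} | 2 pending]
  bind e := (Bool -> (b -> Bool))
step 2: unify f ~ List a  [subst: {e:=(Bool -> (b -> Bool))} | 1 pending]
  bind f := List a
step 3: unify List List b ~ c  [subst: {e:=(Bool -> (b -> Bool)), f:=List a} | 0 pending]
  bind c := List List b

Answer: c:=List List b e:=(Bool -> (b -> Bool)) f:=List a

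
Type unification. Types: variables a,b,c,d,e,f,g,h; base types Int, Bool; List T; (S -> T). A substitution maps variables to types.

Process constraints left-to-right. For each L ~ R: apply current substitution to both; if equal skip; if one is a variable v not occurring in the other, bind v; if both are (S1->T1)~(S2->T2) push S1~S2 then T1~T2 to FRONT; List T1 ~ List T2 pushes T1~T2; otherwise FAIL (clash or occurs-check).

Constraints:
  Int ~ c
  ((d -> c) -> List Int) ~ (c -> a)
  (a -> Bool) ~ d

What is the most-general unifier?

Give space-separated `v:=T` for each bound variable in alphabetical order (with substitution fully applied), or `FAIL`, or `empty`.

step 1: unify Int ~ c  [subst: {-} | 2 pending]
  bind c := Int
step 2: unify ((d -> Int) -> List Int) ~ (Int -> a)  [subst: {c:=Int} | 1 pending]
  -> decompose arrow: push (d -> Int)~Int, List Int~a
step 3: unify (d -> Int) ~ Int  [subst: {c:=Int} | 2 pending]
  clash: (d -> Int) vs Int

Answer: FAIL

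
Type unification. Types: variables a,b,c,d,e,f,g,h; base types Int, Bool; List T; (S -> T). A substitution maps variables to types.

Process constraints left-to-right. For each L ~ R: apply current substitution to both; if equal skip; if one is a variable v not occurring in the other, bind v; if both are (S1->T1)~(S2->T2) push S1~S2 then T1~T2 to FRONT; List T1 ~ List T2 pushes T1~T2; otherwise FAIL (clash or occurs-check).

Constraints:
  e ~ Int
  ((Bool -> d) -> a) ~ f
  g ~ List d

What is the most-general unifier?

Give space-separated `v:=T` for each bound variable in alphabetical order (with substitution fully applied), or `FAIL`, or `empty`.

step 1: unify e ~ Int  [subst: {-} | 2 pending]
  bind e := Int
step 2: unify ((Bool -> d) -> a) ~ f  [subst: {e:=Int} | 1 pending]
  bind f := ((Bool -> d) -> a)
step 3: unify g ~ List d  [subst: {e:=Int, f:=((Bool -> d) -> a)} | 0 pending]
  bind g := List d

Answer: e:=Int f:=((Bool -> d) -> a) g:=List d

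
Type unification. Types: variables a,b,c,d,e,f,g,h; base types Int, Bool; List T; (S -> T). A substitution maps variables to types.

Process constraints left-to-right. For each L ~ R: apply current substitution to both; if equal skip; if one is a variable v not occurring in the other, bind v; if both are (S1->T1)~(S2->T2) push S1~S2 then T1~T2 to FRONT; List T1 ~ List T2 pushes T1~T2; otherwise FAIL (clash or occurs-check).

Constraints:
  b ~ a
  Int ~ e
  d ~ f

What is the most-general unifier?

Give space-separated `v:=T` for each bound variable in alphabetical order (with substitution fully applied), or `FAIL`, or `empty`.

step 1: unify b ~ a  [subst: {-} | 2 pending]
  bind b := a
step 2: unify Int ~ e  [subst: {b:=a} | 1 pending]
  bind e := Int
step 3: unify d ~ f  [subst: {b:=a, e:=Int} | 0 pending]
  bind d := f

Answer: b:=a d:=f e:=Int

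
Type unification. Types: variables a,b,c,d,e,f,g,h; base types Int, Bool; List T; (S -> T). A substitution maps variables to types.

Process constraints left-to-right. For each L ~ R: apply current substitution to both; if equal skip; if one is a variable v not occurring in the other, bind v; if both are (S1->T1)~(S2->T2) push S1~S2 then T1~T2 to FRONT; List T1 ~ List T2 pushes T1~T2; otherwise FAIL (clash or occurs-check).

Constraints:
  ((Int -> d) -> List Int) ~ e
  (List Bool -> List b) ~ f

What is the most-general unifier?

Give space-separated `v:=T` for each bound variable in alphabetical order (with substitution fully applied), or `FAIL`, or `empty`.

step 1: unify ((Int -> d) -> List Int) ~ e  [subst: {-} | 1 pending]
  bind e := ((Int -> d) -> List Int)
step 2: unify (List Bool -> List b) ~ f  [subst: {e:=((Int -> d) -> List Int)} | 0 pending]
  bind f := (List Bool -> List b)

Answer: e:=((Int -> d) -> List Int) f:=(List Bool -> List b)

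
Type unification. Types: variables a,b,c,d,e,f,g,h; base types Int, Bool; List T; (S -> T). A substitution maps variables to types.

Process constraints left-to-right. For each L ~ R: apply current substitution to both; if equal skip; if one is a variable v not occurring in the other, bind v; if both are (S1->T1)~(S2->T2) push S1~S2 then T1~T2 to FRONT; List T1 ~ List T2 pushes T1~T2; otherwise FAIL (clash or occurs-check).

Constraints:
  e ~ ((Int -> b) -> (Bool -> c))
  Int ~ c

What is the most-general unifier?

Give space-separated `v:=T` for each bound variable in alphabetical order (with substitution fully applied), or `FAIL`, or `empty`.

Answer: c:=Int e:=((Int -> b) -> (Bool -> Int))

Derivation:
step 1: unify e ~ ((Int -> b) -> (Bool -> c))  [subst: {-} | 1 pending]
  bind e := ((Int -> b) -> (Bool -> c))
step 2: unify Int ~ c  [subst: {e:=((Int -> b) -> (Bool -> c))} | 0 pending]
  bind c := Int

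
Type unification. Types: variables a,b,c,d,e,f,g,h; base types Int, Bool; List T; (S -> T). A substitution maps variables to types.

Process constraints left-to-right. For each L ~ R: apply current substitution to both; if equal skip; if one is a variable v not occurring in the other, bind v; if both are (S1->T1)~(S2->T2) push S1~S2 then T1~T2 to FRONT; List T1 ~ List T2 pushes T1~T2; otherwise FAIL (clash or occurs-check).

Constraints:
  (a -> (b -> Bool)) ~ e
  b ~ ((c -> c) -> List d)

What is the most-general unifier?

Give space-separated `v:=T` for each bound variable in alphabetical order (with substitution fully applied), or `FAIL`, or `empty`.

step 1: unify (a -> (b -> Bool)) ~ e  [subst: {-} | 1 pending]
  bind e := (a -> (b -> Bool))
step 2: unify b ~ ((c -> c) -> List d)  [subst: {e:=(a -> (b -> Bool))} | 0 pending]
  bind b := ((c -> c) -> List d)

Answer: b:=((c -> c) -> List d) e:=(a -> (((c -> c) -> List d) -> Bool))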